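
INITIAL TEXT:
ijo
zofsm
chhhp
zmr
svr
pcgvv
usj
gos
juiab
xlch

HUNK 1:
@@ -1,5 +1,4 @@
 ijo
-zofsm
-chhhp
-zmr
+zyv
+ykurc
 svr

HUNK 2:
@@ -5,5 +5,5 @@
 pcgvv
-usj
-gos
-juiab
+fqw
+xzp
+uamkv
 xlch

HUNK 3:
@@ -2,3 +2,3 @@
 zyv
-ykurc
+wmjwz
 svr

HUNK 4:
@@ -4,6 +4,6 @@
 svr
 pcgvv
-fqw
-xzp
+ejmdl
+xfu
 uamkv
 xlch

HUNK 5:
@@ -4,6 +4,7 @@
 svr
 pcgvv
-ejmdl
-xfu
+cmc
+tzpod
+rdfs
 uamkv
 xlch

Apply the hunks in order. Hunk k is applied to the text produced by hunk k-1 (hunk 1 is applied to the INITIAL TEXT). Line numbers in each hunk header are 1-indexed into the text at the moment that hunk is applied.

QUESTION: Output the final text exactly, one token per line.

Answer: ijo
zyv
wmjwz
svr
pcgvv
cmc
tzpod
rdfs
uamkv
xlch

Derivation:
Hunk 1: at line 1 remove [zofsm,chhhp,zmr] add [zyv,ykurc] -> 9 lines: ijo zyv ykurc svr pcgvv usj gos juiab xlch
Hunk 2: at line 5 remove [usj,gos,juiab] add [fqw,xzp,uamkv] -> 9 lines: ijo zyv ykurc svr pcgvv fqw xzp uamkv xlch
Hunk 3: at line 2 remove [ykurc] add [wmjwz] -> 9 lines: ijo zyv wmjwz svr pcgvv fqw xzp uamkv xlch
Hunk 4: at line 4 remove [fqw,xzp] add [ejmdl,xfu] -> 9 lines: ijo zyv wmjwz svr pcgvv ejmdl xfu uamkv xlch
Hunk 5: at line 4 remove [ejmdl,xfu] add [cmc,tzpod,rdfs] -> 10 lines: ijo zyv wmjwz svr pcgvv cmc tzpod rdfs uamkv xlch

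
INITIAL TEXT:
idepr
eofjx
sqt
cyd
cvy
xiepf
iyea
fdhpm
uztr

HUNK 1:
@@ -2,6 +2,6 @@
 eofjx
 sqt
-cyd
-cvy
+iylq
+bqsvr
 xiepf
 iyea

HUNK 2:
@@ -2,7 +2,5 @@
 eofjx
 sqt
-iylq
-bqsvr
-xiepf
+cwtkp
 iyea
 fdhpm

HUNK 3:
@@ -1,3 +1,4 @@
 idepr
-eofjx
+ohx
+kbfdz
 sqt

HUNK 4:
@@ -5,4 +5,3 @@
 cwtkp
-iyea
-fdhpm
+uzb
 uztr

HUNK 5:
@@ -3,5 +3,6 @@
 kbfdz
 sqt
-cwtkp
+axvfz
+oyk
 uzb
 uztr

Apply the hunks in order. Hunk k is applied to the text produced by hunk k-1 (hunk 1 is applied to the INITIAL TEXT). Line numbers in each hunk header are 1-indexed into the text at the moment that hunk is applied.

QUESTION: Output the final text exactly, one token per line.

Hunk 1: at line 2 remove [cyd,cvy] add [iylq,bqsvr] -> 9 lines: idepr eofjx sqt iylq bqsvr xiepf iyea fdhpm uztr
Hunk 2: at line 2 remove [iylq,bqsvr,xiepf] add [cwtkp] -> 7 lines: idepr eofjx sqt cwtkp iyea fdhpm uztr
Hunk 3: at line 1 remove [eofjx] add [ohx,kbfdz] -> 8 lines: idepr ohx kbfdz sqt cwtkp iyea fdhpm uztr
Hunk 4: at line 5 remove [iyea,fdhpm] add [uzb] -> 7 lines: idepr ohx kbfdz sqt cwtkp uzb uztr
Hunk 5: at line 3 remove [cwtkp] add [axvfz,oyk] -> 8 lines: idepr ohx kbfdz sqt axvfz oyk uzb uztr

Answer: idepr
ohx
kbfdz
sqt
axvfz
oyk
uzb
uztr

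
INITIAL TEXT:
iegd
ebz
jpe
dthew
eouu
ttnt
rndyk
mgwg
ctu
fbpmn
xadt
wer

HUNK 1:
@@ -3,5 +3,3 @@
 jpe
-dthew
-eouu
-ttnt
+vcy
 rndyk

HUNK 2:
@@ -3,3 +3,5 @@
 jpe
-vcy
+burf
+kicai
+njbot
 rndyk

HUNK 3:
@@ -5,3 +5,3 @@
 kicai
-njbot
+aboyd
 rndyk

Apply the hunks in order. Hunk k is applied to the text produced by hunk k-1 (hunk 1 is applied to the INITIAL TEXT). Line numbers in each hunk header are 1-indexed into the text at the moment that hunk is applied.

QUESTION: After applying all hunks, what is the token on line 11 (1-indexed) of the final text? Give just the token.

Hunk 1: at line 3 remove [dthew,eouu,ttnt] add [vcy] -> 10 lines: iegd ebz jpe vcy rndyk mgwg ctu fbpmn xadt wer
Hunk 2: at line 3 remove [vcy] add [burf,kicai,njbot] -> 12 lines: iegd ebz jpe burf kicai njbot rndyk mgwg ctu fbpmn xadt wer
Hunk 3: at line 5 remove [njbot] add [aboyd] -> 12 lines: iegd ebz jpe burf kicai aboyd rndyk mgwg ctu fbpmn xadt wer
Final line 11: xadt

Answer: xadt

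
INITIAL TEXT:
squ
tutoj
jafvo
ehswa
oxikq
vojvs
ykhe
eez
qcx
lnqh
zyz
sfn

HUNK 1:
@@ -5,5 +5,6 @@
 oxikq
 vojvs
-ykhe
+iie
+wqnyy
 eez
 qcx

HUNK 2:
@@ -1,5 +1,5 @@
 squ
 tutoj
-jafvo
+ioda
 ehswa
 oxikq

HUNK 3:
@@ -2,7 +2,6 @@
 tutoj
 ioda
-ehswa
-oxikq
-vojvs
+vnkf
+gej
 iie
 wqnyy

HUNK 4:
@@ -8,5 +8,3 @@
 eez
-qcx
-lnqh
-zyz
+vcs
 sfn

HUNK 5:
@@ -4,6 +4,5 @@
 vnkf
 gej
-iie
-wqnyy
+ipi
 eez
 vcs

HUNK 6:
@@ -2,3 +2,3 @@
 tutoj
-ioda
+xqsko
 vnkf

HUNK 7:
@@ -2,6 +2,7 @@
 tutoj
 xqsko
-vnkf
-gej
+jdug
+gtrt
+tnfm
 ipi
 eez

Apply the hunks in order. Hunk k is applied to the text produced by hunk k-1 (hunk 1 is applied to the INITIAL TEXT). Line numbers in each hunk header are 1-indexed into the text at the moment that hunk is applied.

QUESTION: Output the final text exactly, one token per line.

Hunk 1: at line 5 remove [ykhe] add [iie,wqnyy] -> 13 lines: squ tutoj jafvo ehswa oxikq vojvs iie wqnyy eez qcx lnqh zyz sfn
Hunk 2: at line 1 remove [jafvo] add [ioda] -> 13 lines: squ tutoj ioda ehswa oxikq vojvs iie wqnyy eez qcx lnqh zyz sfn
Hunk 3: at line 2 remove [ehswa,oxikq,vojvs] add [vnkf,gej] -> 12 lines: squ tutoj ioda vnkf gej iie wqnyy eez qcx lnqh zyz sfn
Hunk 4: at line 8 remove [qcx,lnqh,zyz] add [vcs] -> 10 lines: squ tutoj ioda vnkf gej iie wqnyy eez vcs sfn
Hunk 5: at line 4 remove [iie,wqnyy] add [ipi] -> 9 lines: squ tutoj ioda vnkf gej ipi eez vcs sfn
Hunk 6: at line 2 remove [ioda] add [xqsko] -> 9 lines: squ tutoj xqsko vnkf gej ipi eez vcs sfn
Hunk 7: at line 2 remove [vnkf,gej] add [jdug,gtrt,tnfm] -> 10 lines: squ tutoj xqsko jdug gtrt tnfm ipi eez vcs sfn

Answer: squ
tutoj
xqsko
jdug
gtrt
tnfm
ipi
eez
vcs
sfn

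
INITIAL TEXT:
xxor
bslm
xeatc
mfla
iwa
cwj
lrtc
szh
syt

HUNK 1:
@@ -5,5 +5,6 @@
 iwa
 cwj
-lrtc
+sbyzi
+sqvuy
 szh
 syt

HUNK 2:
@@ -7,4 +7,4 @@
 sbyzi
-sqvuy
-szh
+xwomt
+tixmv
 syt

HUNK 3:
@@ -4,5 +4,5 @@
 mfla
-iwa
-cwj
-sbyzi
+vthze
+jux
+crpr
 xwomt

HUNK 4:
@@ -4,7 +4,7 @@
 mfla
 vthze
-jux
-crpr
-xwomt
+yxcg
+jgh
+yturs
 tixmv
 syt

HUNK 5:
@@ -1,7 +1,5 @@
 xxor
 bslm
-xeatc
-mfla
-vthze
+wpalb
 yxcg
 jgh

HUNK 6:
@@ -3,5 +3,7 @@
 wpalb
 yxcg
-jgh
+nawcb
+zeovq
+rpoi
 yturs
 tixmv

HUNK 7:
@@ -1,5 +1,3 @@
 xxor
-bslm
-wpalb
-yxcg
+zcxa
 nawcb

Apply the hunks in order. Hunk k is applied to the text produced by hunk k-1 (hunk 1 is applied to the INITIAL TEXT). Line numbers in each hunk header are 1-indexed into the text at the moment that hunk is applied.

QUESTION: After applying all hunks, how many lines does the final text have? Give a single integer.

Answer: 8

Derivation:
Hunk 1: at line 5 remove [lrtc] add [sbyzi,sqvuy] -> 10 lines: xxor bslm xeatc mfla iwa cwj sbyzi sqvuy szh syt
Hunk 2: at line 7 remove [sqvuy,szh] add [xwomt,tixmv] -> 10 lines: xxor bslm xeatc mfla iwa cwj sbyzi xwomt tixmv syt
Hunk 3: at line 4 remove [iwa,cwj,sbyzi] add [vthze,jux,crpr] -> 10 lines: xxor bslm xeatc mfla vthze jux crpr xwomt tixmv syt
Hunk 4: at line 4 remove [jux,crpr,xwomt] add [yxcg,jgh,yturs] -> 10 lines: xxor bslm xeatc mfla vthze yxcg jgh yturs tixmv syt
Hunk 5: at line 1 remove [xeatc,mfla,vthze] add [wpalb] -> 8 lines: xxor bslm wpalb yxcg jgh yturs tixmv syt
Hunk 6: at line 3 remove [jgh] add [nawcb,zeovq,rpoi] -> 10 lines: xxor bslm wpalb yxcg nawcb zeovq rpoi yturs tixmv syt
Hunk 7: at line 1 remove [bslm,wpalb,yxcg] add [zcxa] -> 8 lines: xxor zcxa nawcb zeovq rpoi yturs tixmv syt
Final line count: 8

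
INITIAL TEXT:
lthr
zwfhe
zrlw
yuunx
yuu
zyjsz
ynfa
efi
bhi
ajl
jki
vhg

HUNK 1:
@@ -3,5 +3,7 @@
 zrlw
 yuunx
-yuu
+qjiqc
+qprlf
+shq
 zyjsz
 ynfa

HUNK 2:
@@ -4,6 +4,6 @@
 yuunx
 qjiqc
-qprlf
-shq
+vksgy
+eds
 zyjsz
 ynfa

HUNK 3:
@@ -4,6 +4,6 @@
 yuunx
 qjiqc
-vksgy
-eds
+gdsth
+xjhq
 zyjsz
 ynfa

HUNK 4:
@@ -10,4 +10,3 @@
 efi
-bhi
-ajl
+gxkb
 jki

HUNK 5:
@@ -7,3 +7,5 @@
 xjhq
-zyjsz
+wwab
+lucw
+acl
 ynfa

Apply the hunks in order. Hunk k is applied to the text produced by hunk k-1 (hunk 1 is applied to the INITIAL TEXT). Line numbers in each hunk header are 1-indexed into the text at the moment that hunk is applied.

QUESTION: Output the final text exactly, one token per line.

Hunk 1: at line 3 remove [yuu] add [qjiqc,qprlf,shq] -> 14 lines: lthr zwfhe zrlw yuunx qjiqc qprlf shq zyjsz ynfa efi bhi ajl jki vhg
Hunk 2: at line 4 remove [qprlf,shq] add [vksgy,eds] -> 14 lines: lthr zwfhe zrlw yuunx qjiqc vksgy eds zyjsz ynfa efi bhi ajl jki vhg
Hunk 3: at line 4 remove [vksgy,eds] add [gdsth,xjhq] -> 14 lines: lthr zwfhe zrlw yuunx qjiqc gdsth xjhq zyjsz ynfa efi bhi ajl jki vhg
Hunk 4: at line 10 remove [bhi,ajl] add [gxkb] -> 13 lines: lthr zwfhe zrlw yuunx qjiqc gdsth xjhq zyjsz ynfa efi gxkb jki vhg
Hunk 5: at line 7 remove [zyjsz] add [wwab,lucw,acl] -> 15 lines: lthr zwfhe zrlw yuunx qjiqc gdsth xjhq wwab lucw acl ynfa efi gxkb jki vhg

Answer: lthr
zwfhe
zrlw
yuunx
qjiqc
gdsth
xjhq
wwab
lucw
acl
ynfa
efi
gxkb
jki
vhg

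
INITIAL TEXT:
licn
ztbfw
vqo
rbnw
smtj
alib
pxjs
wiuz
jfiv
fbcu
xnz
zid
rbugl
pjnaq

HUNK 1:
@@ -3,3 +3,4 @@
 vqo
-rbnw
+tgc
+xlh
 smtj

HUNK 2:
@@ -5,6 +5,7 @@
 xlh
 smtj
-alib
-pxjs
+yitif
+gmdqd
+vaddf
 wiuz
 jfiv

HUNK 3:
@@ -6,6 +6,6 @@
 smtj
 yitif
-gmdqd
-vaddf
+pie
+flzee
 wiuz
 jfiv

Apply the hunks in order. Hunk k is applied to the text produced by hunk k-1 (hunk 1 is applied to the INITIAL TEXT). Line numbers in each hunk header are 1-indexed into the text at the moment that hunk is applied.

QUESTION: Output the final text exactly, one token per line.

Hunk 1: at line 3 remove [rbnw] add [tgc,xlh] -> 15 lines: licn ztbfw vqo tgc xlh smtj alib pxjs wiuz jfiv fbcu xnz zid rbugl pjnaq
Hunk 2: at line 5 remove [alib,pxjs] add [yitif,gmdqd,vaddf] -> 16 lines: licn ztbfw vqo tgc xlh smtj yitif gmdqd vaddf wiuz jfiv fbcu xnz zid rbugl pjnaq
Hunk 3: at line 6 remove [gmdqd,vaddf] add [pie,flzee] -> 16 lines: licn ztbfw vqo tgc xlh smtj yitif pie flzee wiuz jfiv fbcu xnz zid rbugl pjnaq

Answer: licn
ztbfw
vqo
tgc
xlh
smtj
yitif
pie
flzee
wiuz
jfiv
fbcu
xnz
zid
rbugl
pjnaq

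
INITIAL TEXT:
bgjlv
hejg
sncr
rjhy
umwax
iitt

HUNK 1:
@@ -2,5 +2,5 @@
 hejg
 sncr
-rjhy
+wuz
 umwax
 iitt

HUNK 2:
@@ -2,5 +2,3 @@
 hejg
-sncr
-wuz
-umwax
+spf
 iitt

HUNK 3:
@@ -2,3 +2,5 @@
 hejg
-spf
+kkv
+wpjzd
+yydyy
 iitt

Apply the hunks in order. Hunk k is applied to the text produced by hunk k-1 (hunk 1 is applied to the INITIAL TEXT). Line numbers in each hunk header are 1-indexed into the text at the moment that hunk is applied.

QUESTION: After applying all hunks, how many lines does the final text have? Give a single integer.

Answer: 6

Derivation:
Hunk 1: at line 2 remove [rjhy] add [wuz] -> 6 lines: bgjlv hejg sncr wuz umwax iitt
Hunk 2: at line 2 remove [sncr,wuz,umwax] add [spf] -> 4 lines: bgjlv hejg spf iitt
Hunk 3: at line 2 remove [spf] add [kkv,wpjzd,yydyy] -> 6 lines: bgjlv hejg kkv wpjzd yydyy iitt
Final line count: 6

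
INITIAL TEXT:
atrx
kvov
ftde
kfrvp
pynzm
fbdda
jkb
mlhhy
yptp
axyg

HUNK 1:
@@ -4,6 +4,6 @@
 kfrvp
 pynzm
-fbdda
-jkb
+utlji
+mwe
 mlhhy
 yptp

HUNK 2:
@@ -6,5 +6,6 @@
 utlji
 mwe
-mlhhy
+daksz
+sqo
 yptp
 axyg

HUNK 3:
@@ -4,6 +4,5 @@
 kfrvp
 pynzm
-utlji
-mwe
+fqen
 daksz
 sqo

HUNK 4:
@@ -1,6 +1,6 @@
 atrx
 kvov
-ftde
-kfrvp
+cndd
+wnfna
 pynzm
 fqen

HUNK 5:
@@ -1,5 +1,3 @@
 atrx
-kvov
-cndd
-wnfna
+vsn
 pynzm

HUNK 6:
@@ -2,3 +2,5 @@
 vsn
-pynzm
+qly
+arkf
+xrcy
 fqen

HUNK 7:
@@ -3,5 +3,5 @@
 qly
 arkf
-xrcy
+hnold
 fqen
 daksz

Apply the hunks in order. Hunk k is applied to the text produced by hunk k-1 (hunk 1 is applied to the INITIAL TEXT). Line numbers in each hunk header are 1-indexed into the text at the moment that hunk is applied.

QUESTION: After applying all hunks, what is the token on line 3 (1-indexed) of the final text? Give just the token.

Hunk 1: at line 4 remove [fbdda,jkb] add [utlji,mwe] -> 10 lines: atrx kvov ftde kfrvp pynzm utlji mwe mlhhy yptp axyg
Hunk 2: at line 6 remove [mlhhy] add [daksz,sqo] -> 11 lines: atrx kvov ftde kfrvp pynzm utlji mwe daksz sqo yptp axyg
Hunk 3: at line 4 remove [utlji,mwe] add [fqen] -> 10 lines: atrx kvov ftde kfrvp pynzm fqen daksz sqo yptp axyg
Hunk 4: at line 1 remove [ftde,kfrvp] add [cndd,wnfna] -> 10 lines: atrx kvov cndd wnfna pynzm fqen daksz sqo yptp axyg
Hunk 5: at line 1 remove [kvov,cndd,wnfna] add [vsn] -> 8 lines: atrx vsn pynzm fqen daksz sqo yptp axyg
Hunk 6: at line 2 remove [pynzm] add [qly,arkf,xrcy] -> 10 lines: atrx vsn qly arkf xrcy fqen daksz sqo yptp axyg
Hunk 7: at line 3 remove [xrcy] add [hnold] -> 10 lines: atrx vsn qly arkf hnold fqen daksz sqo yptp axyg
Final line 3: qly

Answer: qly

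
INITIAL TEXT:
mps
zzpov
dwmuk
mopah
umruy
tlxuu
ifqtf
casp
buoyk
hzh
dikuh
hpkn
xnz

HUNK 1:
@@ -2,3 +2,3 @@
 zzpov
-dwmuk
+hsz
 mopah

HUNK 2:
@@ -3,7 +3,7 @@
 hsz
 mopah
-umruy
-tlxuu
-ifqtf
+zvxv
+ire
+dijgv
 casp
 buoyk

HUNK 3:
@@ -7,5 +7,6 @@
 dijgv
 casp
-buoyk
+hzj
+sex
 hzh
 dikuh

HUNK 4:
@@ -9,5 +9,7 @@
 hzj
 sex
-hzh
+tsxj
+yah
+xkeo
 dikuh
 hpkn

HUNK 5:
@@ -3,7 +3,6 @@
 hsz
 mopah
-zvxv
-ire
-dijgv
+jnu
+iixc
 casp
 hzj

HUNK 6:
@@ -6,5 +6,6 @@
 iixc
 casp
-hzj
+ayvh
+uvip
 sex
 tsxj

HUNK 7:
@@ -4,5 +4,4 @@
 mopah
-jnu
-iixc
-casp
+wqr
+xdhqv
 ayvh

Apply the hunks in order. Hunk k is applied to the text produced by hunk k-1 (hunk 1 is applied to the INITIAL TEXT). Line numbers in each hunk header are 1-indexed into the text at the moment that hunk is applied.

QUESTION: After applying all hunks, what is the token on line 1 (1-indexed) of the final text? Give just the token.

Hunk 1: at line 2 remove [dwmuk] add [hsz] -> 13 lines: mps zzpov hsz mopah umruy tlxuu ifqtf casp buoyk hzh dikuh hpkn xnz
Hunk 2: at line 3 remove [umruy,tlxuu,ifqtf] add [zvxv,ire,dijgv] -> 13 lines: mps zzpov hsz mopah zvxv ire dijgv casp buoyk hzh dikuh hpkn xnz
Hunk 3: at line 7 remove [buoyk] add [hzj,sex] -> 14 lines: mps zzpov hsz mopah zvxv ire dijgv casp hzj sex hzh dikuh hpkn xnz
Hunk 4: at line 9 remove [hzh] add [tsxj,yah,xkeo] -> 16 lines: mps zzpov hsz mopah zvxv ire dijgv casp hzj sex tsxj yah xkeo dikuh hpkn xnz
Hunk 5: at line 3 remove [zvxv,ire,dijgv] add [jnu,iixc] -> 15 lines: mps zzpov hsz mopah jnu iixc casp hzj sex tsxj yah xkeo dikuh hpkn xnz
Hunk 6: at line 6 remove [hzj] add [ayvh,uvip] -> 16 lines: mps zzpov hsz mopah jnu iixc casp ayvh uvip sex tsxj yah xkeo dikuh hpkn xnz
Hunk 7: at line 4 remove [jnu,iixc,casp] add [wqr,xdhqv] -> 15 lines: mps zzpov hsz mopah wqr xdhqv ayvh uvip sex tsxj yah xkeo dikuh hpkn xnz
Final line 1: mps

Answer: mps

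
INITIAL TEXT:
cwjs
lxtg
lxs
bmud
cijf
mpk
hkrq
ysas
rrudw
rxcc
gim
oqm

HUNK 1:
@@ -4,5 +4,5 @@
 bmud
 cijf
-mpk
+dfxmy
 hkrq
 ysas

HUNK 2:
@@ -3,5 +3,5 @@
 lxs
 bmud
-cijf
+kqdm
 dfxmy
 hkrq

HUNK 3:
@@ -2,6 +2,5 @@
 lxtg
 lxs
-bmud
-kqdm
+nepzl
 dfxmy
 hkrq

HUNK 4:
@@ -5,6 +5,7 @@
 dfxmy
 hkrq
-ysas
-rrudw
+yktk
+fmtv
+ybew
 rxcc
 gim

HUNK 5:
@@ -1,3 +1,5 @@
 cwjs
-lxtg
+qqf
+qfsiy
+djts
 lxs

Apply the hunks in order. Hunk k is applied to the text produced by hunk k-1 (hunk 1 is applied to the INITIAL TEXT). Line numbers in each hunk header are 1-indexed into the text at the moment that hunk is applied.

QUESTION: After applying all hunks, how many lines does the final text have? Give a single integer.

Hunk 1: at line 4 remove [mpk] add [dfxmy] -> 12 lines: cwjs lxtg lxs bmud cijf dfxmy hkrq ysas rrudw rxcc gim oqm
Hunk 2: at line 3 remove [cijf] add [kqdm] -> 12 lines: cwjs lxtg lxs bmud kqdm dfxmy hkrq ysas rrudw rxcc gim oqm
Hunk 3: at line 2 remove [bmud,kqdm] add [nepzl] -> 11 lines: cwjs lxtg lxs nepzl dfxmy hkrq ysas rrudw rxcc gim oqm
Hunk 4: at line 5 remove [ysas,rrudw] add [yktk,fmtv,ybew] -> 12 lines: cwjs lxtg lxs nepzl dfxmy hkrq yktk fmtv ybew rxcc gim oqm
Hunk 5: at line 1 remove [lxtg] add [qqf,qfsiy,djts] -> 14 lines: cwjs qqf qfsiy djts lxs nepzl dfxmy hkrq yktk fmtv ybew rxcc gim oqm
Final line count: 14

Answer: 14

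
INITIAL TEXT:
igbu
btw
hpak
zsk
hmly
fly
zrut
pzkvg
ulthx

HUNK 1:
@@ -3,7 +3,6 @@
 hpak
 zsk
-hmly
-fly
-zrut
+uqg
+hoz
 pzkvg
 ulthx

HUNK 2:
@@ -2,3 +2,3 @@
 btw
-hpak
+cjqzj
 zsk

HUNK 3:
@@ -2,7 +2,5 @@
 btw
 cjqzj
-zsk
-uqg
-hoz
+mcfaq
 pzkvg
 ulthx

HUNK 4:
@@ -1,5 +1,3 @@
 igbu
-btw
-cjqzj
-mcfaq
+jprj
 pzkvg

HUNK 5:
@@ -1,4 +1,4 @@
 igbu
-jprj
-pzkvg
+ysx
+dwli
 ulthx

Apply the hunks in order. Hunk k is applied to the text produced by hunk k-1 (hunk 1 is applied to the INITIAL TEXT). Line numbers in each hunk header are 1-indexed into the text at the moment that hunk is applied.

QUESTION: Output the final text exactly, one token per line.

Hunk 1: at line 3 remove [hmly,fly,zrut] add [uqg,hoz] -> 8 lines: igbu btw hpak zsk uqg hoz pzkvg ulthx
Hunk 2: at line 2 remove [hpak] add [cjqzj] -> 8 lines: igbu btw cjqzj zsk uqg hoz pzkvg ulthx
Hunk 3: at line 2 remove [zsk,uqg,hoz] add [mcfaq] -> 6 lines: igbu btw cjqzj mcfaq pzkvg ulthx
Hunk 4: at line 1 remove [btw,cjqzj,mcfaq] add [jprj] -> 4 lines: igbu jprj pzkvg ulthx
Hunk 5: at line 1 remove [jprj,pzkvg] add [ysx,dwli] -> 4 lines: igbu ysx dwli ulthx

Answer: igbu
ysx
dwli
ulthx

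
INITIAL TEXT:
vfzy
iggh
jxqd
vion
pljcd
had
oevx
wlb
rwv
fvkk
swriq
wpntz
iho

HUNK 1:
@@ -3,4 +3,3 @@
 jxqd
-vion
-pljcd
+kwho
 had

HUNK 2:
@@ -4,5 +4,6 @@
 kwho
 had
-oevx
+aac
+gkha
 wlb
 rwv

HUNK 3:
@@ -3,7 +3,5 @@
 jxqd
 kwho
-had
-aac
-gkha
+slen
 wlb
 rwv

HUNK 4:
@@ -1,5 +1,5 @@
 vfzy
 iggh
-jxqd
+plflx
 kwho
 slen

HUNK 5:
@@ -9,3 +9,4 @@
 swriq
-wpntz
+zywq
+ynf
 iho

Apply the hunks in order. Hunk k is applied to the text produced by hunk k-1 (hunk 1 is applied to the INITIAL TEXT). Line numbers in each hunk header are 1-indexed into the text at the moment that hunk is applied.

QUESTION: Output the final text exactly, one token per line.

Answer: vfzy
iggh
plflx
kwho
slen
wlb
rwv
fvkk
swriq
zywq
ynf
iho

Derivation:
Hunk 1: at line 3 remove [vion,pljcd] add [kwho] -> 12 lines: vfzy iggh jxqd kwho had oevx wlb rwv fvkk swriq wpntz iho
Hunk 2: at line 4 remove [oevx] add [aac,gkha] -> 13 lines: vfzy iggh jxqd kwho had aac gkha wlb rwv fvkk swriq wpntz iho
Hunk 3: at line 3 remove [had,aac,gkha] add [slen] -> 11 lines: vfzy iggh jxqd kwho slen wlb rwv fvkk swriq wpntz iho
Hunk 4: at line 1 remove [jxqd] add [plflx] -> 11 lines: vfzy iggh plflx kwho slen wlb rwv fvkk swriq wpntz iho
Hunk 5: at line 9 remove [wpntz] add [zywq,ynf] -> 12 lines: vfzy iggh plflx kwho slen wlb rwv fvkk swriq zywq ynf iho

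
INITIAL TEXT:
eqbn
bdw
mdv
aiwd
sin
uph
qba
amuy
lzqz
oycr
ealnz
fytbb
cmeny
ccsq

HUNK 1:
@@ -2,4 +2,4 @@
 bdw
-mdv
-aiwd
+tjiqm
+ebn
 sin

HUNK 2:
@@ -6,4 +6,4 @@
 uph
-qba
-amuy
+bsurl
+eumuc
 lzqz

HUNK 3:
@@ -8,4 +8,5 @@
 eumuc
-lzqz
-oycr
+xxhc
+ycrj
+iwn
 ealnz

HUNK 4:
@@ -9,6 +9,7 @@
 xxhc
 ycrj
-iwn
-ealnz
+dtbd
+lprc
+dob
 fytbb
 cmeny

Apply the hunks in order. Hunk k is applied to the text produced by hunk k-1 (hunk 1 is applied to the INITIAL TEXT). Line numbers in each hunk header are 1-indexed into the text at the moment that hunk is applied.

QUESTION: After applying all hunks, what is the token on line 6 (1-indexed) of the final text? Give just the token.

Answer: uph

Derivation:
Hunk 1: at line 2 remove [mdv,aiwd] add [tjiqm,ebn] -> 14 lines: eqbn bdw tjiqm ebn sin uph qba amuy lzqz oycr ealnz fytbb cmeny ccsq
Hunk 2: at line 6 remove [qba,amuy] add [bsurl,eumuc] -> 14 lines: eqbn bdw tjiqm ebn sin uph bsurl eumuc lzqz oycr ealnz fytbb cmeny ccsq
Hunk 3: at line 8 remove [lzqz,oycr] add [xxhc,ycrj,iwn] -> 15 lines: eqbn bdw tjiqm ebn sin uph bsurl eumuc xxhc ycrj iwn ealnz fytbb cmeny ccsq
Hunk 4: at line 9 remove [iwn,ealnz] add [dtbd,lprc,dob] -> 16 lines: eqbn bdw tjiqm ebn sin uph bsurl eumuc xxhc ycrj dtbd lprc dob fytbb cmeny ccsq
Final line 6: uph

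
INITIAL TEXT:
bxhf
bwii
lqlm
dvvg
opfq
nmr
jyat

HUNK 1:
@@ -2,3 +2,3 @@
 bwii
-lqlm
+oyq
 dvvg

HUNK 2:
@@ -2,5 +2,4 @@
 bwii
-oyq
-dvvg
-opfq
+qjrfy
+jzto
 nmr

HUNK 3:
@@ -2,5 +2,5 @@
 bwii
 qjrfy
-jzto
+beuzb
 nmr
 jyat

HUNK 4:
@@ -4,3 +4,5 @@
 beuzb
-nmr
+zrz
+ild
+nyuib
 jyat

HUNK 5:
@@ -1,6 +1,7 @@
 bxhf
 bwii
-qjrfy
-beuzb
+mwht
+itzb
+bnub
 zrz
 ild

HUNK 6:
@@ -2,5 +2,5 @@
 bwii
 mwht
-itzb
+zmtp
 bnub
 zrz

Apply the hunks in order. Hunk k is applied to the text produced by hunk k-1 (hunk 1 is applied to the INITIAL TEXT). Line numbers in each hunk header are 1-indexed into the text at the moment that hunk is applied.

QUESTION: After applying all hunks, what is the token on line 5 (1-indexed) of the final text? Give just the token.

Hunk 1: at line 2 remove [lqlm] add [oyq] -> 7 lines: bxhf bwii oyq dvvg opfq nmr jyat
Hunk 2: at line 2 remove [oyq,dvvg,opfq] add [qjrfy,jzto] -> 6 lines: bxhf bwii qjrfy jzto nmr jyat
Hunk 3: at line 2 remove [jzto] add [beuzb] -> 6 lines: bxhf bwii qjrfy beuzb nmr jyat
Hunk 4: at line 4 remove [nmr] add [zrz,ild,nyuib] -> 8 lines: bxhf bwii qjrfy beuzb zrz ild nyuib jyat
Hunk 5: at line 1 remove [qjrfy,beuzb] add [mwht,itzb,bnub] -> 9 lines: bxhf bwii mwht itzb bnub zrz ild nyuib jyat
Hunk 6: at line 2 remove [itzb] add [zmtp] -> 9 lines: bxhf bwii mwht zmtp bnub zrz ild nyuib jyat
Final line 5: bnub

Answer: bnub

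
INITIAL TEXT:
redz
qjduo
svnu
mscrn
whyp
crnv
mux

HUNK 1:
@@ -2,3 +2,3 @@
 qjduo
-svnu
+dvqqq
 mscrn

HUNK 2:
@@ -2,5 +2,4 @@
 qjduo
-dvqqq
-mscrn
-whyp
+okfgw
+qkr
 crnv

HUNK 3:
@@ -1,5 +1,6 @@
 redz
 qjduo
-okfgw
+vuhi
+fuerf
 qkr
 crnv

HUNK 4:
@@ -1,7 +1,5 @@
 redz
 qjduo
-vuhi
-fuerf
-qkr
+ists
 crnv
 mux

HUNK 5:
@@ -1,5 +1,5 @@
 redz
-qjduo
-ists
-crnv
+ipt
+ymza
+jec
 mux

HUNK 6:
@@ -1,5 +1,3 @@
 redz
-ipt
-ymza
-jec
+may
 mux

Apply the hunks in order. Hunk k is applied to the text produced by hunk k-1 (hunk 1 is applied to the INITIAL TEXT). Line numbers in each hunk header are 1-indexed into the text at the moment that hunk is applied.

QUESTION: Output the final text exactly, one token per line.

Hunk 1: at line 2 remove [svnu] add [dvqqq] -> 7 lines: redz qjduo dvqqq mscrn whyp crnv mux
Hunk 2: at line 2 remove [dvqqq,mscrn,whyp] add [okfgw,qkr] -> 6 lines: redz qjduo okfgw qkr crnv mux
Hunk 3: at line 1 remove [okfgw] add [vuhi,fuerf] -> 7 lines: redz qjduo vuhi fuerf qkr crnv mux
Hunk 4: at line 1 remove [vuhi,fuerf,qkr] add [ists] -> 5 lines: redz qjduo ists crnv mux
Hunk 5: at line 1 remove [qjduo,ists,crnv] add [ipt,ymza,jec] -> 5 lines: redz ipt ymza jec mux
Hunk 6: at line 1 remove [ipt,ymza,jec] add [may] -> 3 lines: redz may mux

Answer: redz
may
mux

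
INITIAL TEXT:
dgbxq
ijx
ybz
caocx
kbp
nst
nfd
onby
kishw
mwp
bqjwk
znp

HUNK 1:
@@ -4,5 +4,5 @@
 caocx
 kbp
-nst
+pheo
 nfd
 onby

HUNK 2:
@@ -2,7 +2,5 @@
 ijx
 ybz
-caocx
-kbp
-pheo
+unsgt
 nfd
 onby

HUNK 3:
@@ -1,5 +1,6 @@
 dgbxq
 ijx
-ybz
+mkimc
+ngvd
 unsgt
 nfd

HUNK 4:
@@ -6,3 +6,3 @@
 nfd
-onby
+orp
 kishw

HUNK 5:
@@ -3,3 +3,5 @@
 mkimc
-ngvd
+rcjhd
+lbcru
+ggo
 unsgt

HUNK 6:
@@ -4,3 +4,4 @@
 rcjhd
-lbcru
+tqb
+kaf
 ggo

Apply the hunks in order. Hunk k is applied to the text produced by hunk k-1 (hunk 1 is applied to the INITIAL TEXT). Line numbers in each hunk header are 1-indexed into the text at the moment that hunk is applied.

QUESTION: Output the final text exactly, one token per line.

Answer: dgbxq
ijx
mkimc
rcjhd
tqb
kaf
ggo
unsgt
nfd
orp
kishw
mwp
bqjwk
znp

Derivation:
Hunk 1: at line 4 remove [nst] add [pheo] -> 12 lines: dgbxq ijx ybz caocx kbp pheo nfd onby kishw mwp bqjwk znp
Hunk 2: at line 2 remove [caocx,kbp,pheo] add [unsgt] -> 10 lines: dgbxq ijx ybz unsgt nfd onby kishw mwp bqjwk znp
Hunk 3: at line 1 remove [ybz] add [mkimc,ngvd] -> 11 lines: dgbxq ijx mkimc ngvd unsgt nfd onby kishw mwp bqjwk znp
Hunk 4: at line 6 remove [onby] add [orp] -> 11 lines: dgbxq ijx mkimc ngvd unsgt nfd orp kishw mwp bqjwk znp
Hunk 5: at line 3 remove [ngvd] add [rcjhd,lbcru,ggo] -> 13 lines: dgbxq ijx mkimc rcjhd lbcru ggo unsgt nfd orp kishw mwp bqjwk znp
Hunk 6: at line 4 remove [lbcru] add [tqb,kaf] -> 14 lines: dgbxq ijx mkimc rcjhd tqb kaf ggo unsgt nfd orp kishw mwp bqjwk znp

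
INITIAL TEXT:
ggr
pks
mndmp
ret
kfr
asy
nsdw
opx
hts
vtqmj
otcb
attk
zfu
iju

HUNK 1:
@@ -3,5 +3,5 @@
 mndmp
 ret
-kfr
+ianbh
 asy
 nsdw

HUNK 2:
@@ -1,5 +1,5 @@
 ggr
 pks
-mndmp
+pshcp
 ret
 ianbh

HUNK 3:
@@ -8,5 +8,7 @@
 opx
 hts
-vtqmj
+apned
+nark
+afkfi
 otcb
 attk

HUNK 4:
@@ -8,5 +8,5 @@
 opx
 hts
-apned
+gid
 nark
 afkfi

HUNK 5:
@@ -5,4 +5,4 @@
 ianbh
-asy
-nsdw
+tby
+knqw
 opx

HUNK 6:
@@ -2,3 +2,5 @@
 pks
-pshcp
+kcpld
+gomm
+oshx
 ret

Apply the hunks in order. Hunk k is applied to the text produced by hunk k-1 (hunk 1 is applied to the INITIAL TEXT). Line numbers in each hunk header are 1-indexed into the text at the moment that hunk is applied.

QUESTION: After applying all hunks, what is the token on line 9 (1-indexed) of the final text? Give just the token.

Answer: knqw

Derivation:
Hunk 1: at line 3 remove [kfr] add [ianbh] -> 14 lines: ggr pks mndmp ret ianbh asy nsdw opx hts vtqmj otcb attk zfu iju
Hunk 2: at line 1 remove [mndmp] add [pshcp] -> 14 lines: ggr pks pshcp ret ianbh asy nsdw opx hts vtqmj otcb attk zfu iju
Hunk 3: at line 8 remove [vtqmj] add [apned,nark,afkfi] -> 16 lines: ggr pks pshcp ret ianbh asy nsdw opx hts apned nark afkfi otcb attk zfu iju
Hunk 4: at line 8 remove [apned] add [gid] -> 16 lines: ggr pks pshcp ret ianbh asy nsdw opx hts gid nark afkfi otcb attk zfu iju
Hunk 5: at line 5 remove [asy,nsdw] add [tby,knqw] -> 16 lines: ggr pks pshcp ret ianbh tby knqw opx hts gid nark afkfi otcb attk zfu iju
Hunk 6: at line 2 remove [pshcp] add [kcpld,gomm,oshx] -> 18 lines: ggr pks kcpld gomm oshx ret ianbh tby knqw opx hts gid nark afkfi otcb attk zfu iju
Final line 9: knqw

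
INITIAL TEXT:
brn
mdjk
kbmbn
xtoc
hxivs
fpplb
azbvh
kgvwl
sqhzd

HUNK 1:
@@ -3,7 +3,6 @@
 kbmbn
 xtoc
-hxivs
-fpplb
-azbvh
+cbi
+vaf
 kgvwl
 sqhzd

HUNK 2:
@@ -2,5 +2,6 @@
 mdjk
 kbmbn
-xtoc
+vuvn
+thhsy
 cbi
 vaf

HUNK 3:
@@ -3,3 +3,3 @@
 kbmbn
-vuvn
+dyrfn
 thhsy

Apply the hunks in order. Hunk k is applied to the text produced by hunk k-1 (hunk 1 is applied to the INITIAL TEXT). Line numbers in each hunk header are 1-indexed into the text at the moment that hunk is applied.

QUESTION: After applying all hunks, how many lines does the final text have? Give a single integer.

Answer: 9

Derivation:
Hunk 1: at line 3 remove [hxivs,fpplb,azbvh] add [cbi,vaf] -> 8 lines: brn mdjk kbmbn xtoc cbi vaf kgvwl sqhzd
Hunk 2: at line 2 remove [xtoc] add [vuvn,thhsy] -> 9 lines: brn mdjk kbmbn vuvn thhsy cbi vaf kgvwl sqhzd
Hunk 3: at line 3 remove [vuvn] add [dyrfn] -> 9 lines: brn mdjk kbmbn dyrfn thhsy cbi vaf kgvwl sqhzd
Final line count: 9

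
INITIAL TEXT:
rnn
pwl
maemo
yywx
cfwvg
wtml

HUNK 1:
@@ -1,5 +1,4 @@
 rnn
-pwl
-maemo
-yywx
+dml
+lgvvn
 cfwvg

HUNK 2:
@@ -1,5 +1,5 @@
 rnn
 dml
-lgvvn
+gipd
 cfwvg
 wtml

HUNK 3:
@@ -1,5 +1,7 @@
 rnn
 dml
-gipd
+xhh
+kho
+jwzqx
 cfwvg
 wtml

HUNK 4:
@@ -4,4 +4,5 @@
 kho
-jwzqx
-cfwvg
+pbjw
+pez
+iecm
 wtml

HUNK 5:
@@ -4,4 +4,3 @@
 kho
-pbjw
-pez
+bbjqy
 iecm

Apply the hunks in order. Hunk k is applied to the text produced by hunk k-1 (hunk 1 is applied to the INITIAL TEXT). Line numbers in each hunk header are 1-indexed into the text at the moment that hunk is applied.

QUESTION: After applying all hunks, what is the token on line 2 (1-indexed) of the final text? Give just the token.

Answer: dml

Derivation:
Hunk 1: at line 1 remove [pwl,maemo,yywx] add [dml,lgvvn] -> 5 lines: rnn dml lgvvn cfwvg wtml
Hunk 2: at line 1 remove [lgvvn] add [gipd] -> 5 lines: rnn dml gipd cfwvg wtml
Hunk 3: at line 1 remove [gipd] add [xhh,kho,jwzqx] -> 7 lines: rnn dml xhh kho jwzqx cfwvg wtml
Hunk 4: at line 4 remove [jwzqx,cfwvg] add [pbjw,pez,iecm] -> 8 lines: rnn dml xhh kho pbjw pez iecm wtml
Hunk 5: at line 4 remove [pbjw,pez] add [bbjqy] -> 7 lines: rnn dml xhh kho bbjqy iecm wtml
Final line 2: dml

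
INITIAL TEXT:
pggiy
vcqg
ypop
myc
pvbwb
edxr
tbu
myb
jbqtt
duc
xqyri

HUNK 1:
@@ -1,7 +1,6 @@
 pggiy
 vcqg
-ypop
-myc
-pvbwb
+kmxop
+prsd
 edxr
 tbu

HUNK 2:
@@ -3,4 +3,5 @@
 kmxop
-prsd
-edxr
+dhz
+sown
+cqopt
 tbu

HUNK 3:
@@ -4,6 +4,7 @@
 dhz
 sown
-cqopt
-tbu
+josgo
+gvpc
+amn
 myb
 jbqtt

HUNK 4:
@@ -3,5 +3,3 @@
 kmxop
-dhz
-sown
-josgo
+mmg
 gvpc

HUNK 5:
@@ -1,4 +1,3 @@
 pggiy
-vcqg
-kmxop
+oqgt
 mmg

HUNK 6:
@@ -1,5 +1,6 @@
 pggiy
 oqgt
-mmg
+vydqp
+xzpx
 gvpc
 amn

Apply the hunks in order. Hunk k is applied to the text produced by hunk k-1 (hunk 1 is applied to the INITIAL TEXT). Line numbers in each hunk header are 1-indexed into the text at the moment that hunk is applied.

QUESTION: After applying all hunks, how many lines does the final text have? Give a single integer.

Answer: 10

Derivation:
Hunk 1: at line 1 remove [ypop,myc,pvbwb] add [kmxop,prsd] -> 10 lines: pggiy vcqg kmxop prsd edxr tbu myb jbqtt duc xqyri
Hunk 2: at line 3 remove [prsd,edxr] add [dhz,sown,cqopt] -> 11 lines: pggiy vcqg kmxop dhz sown cqopt tbu myb jbqtt duc xqyri
Hunk 3: at line 4 remove [cqopt,tbu] add [josgo,gvpc,amn] -> 12 lines: pggiy vcqg kmxop dhz sown josgo gvpc amn myb jbqtt duc xqyri
Hunk 4: at line 3 remove [dhz,sown,josgo] add [mmg] -> 10 lines: pggiy vcqg kmxop mmg gvpc amn myb jbqtt duc xqyri
Hunk 5: at line 1 remove [vcqg,kmxop] add [oqgt] -> 9 lines: pggiy oqgt mmg gvpc amn myb jbqtt duc xqyri
Hunk 6: at line 1 remove [mmg] add [vydqp,xzpx] -> 10 lines: pggiy oqgt vydqp xzpx gvpc amn myb jbqtt duc xqyri
Final line count: 10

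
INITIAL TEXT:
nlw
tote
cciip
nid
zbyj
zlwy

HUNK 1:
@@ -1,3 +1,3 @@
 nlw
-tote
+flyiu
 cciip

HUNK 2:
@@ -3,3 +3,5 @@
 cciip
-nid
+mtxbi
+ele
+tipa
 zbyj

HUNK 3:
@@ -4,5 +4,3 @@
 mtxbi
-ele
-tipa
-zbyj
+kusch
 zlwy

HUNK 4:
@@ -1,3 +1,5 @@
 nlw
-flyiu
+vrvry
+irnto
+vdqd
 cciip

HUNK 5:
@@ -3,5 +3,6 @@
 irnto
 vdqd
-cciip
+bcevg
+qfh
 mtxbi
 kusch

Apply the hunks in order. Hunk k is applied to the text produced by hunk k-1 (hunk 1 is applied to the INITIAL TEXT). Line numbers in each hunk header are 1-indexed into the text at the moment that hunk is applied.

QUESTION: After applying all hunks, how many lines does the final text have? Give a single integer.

Answer: 9

Derivation:
Hunk 1: at line 1 remove [tote] add [flyiu] -> 6 lines: nlw flyiu cciip nid zbyj zlwy
Hunk 2: at line 3 remove [nid] add [mtxbi,ele,tipa] -> 8 lines: nlw flyiu cciip mtxbi ele tipa zbyj zlwy
Hunk 3: at line 4 remove [ele,tipa,zbyj] add [kusch] -> 6 lines: nlw flyiu cciip mtxbi kusch zlwy
Hunk 4: at line 1 remove [flyiu] add [vrvry,irnto,vdqd] -> 8 lines: nlw vrvry irnto vdqd cciip mtxbi kusch zlwy
Hunk 5: at line 3 remove [cciip] add [bcevg,qfh] -> 9 lines: nlw vrvry irnto vdqd bcevg qfh mtxbi kusch zlwy
Final line count: 9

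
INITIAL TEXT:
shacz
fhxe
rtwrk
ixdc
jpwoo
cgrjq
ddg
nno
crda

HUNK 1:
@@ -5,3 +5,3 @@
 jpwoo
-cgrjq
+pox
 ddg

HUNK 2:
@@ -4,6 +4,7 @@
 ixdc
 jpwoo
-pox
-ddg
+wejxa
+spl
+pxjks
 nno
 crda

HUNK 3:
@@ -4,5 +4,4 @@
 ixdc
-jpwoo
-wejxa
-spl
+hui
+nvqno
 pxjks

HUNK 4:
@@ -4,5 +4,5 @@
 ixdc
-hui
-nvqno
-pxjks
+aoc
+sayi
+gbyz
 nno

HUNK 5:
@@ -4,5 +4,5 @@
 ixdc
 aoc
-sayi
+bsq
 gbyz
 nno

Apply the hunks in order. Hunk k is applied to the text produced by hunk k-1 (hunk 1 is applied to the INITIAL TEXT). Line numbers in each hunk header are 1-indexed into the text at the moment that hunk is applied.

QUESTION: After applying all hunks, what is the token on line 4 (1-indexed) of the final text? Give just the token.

Answer: ixdc

Derivation:
Hunk 1: at line 5 remove [cgrjq] add [pox] -> 9 lines: shacz fhxe rtwrk ixdc jpwoo pox ddg nno crda
Hunk 2: at line 4 remove [pox,ddg] add [wejxa,spl,pxjks] -> 10 lines: shacz fhxe rtwrk ixdc jpwoo wejxa spl pxjks nno crda
Hunk 3: at line 4 remove [jpwoo,wejxa,spl] add [hui,nvqno] -> 9 lines: shacz fhxe rtwrk ixdc hui nvqno pxjks nno crda
Hunk 4: at line 4 remove [hui,nvqno,pxjks] add [aoc,sayi,gbyz] -> 9 lines: shacz fhxe rtwrk ixdc aoc sayi gbyz nno crda
Hunk 5: at line 4 remove [sayi] add [bsq] -> 9 lines: shacz fhxe rtwrk ixdc aoc bsq gbyz nno crda
Final line 4: ixdc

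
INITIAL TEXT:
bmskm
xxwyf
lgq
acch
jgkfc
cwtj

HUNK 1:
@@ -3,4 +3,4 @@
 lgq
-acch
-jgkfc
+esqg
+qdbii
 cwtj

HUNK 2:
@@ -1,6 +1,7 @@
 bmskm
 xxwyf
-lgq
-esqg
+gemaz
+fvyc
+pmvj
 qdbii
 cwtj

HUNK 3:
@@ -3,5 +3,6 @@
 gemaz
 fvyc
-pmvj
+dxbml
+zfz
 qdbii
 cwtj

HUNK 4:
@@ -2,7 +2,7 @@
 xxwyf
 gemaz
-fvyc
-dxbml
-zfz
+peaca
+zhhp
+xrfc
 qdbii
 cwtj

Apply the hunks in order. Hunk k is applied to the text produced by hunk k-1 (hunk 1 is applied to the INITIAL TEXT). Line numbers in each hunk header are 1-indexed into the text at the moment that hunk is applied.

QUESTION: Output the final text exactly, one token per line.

Answer: bmskm
xxwyf
gemaz
peaca
zhhp
xrfc
qdbii
cwtj

Derivation:
Hunk 1: at line 3 remove [acch,jgkfc] add [esqg,qdbii] -> 6 lines: bmskm xxwyf lgq esqg qdbii cwtj
Hunk 2: at line 1 remove [lgq,esqg] add [gemaz,fvyc,pmvj] -> 7 lines: bmskm xxwyf gemaz fvyc pmvj qdbii cwtj
Hunk 3: at line 3 remove [pmvj] add [dxbml,zfz] -> 8 lines: bmskm xxwyf gemaz fvyc dxbml zfz qdbii cwtj
Hunk 4: at line 2 remove [fvyc,dxbml,zfz] add [peaca,zhhp,xrfc] -> 8 lines: bmskm xxwyf gemaz peaca zhhp xrfc qdbii cwtj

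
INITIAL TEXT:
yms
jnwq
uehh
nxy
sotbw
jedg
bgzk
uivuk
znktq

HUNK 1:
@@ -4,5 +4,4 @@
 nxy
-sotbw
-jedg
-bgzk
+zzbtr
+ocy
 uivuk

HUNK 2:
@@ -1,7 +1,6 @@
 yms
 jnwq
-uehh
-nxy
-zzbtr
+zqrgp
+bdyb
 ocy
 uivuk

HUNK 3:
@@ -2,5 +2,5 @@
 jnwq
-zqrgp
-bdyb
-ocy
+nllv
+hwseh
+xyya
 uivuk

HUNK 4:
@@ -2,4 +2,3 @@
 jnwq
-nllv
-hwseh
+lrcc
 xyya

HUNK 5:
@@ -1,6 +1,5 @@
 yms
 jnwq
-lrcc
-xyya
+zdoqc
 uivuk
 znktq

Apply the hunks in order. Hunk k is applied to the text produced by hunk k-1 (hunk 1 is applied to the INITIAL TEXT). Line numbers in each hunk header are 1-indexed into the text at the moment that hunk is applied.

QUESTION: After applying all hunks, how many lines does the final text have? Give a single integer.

Hunk 1: at line 4 remove [sotbw,jedg,bgzk] add [zzbtr,ocy] -> 8 lines: yms jnwq uehh nxy zzbtr ocy uivuk znktq
Hunk 2: at line 1 remove [uehh,nxy,zzbtr] add [zqrgp,bdyb] -> 7 lines: yms jnwq zqrgp bdyb ocy uivuk znktq
Hunk 3: at line 2 remove [zqrgp,bdyb,ocy] add [nllv,hwseh,xyya] -> 7 lines: yms jnwq nllv hwseh xyya uivuk znktq
Hunk 4: at line 2 remove [nllv,hwseh] add [lrcc] -> 6 lines: yms jnwq lrcc xyya uivuk znktq
Hunk 5: at line 1 remove [lrcc,xyya] add [zdoqc] -> 5 lines: yms jnwq zdoqc uivuk znktq
Final line count: 5

Answer: 5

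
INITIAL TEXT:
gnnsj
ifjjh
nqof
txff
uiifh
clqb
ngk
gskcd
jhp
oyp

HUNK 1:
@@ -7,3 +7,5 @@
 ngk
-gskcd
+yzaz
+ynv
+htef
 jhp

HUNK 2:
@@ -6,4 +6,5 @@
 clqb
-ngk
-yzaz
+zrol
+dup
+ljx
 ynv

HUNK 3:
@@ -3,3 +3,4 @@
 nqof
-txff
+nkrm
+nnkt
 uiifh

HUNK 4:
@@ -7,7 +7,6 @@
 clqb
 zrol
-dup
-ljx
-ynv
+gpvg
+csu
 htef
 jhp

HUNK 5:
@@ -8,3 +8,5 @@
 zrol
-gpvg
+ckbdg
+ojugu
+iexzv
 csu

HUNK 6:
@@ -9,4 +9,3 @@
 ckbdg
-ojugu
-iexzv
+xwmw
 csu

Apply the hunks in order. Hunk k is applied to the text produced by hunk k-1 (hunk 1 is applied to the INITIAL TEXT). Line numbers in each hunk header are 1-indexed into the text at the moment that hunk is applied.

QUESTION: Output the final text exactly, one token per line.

Hunk 1: at line 7 remove [gskcd] add [yzaz,ynv,htef] -> 12 lines: gnnsj ifjjh nqof txff uiifh clqb ngk yzaz ynv htef jhp oyp
Hunk 2: at line 6 remove [ngk,yzaz] add [zrol,dup,ljx] -> 13 lines: gnnsj ifjjh nqof txff uiifh clqb zrol dup ljx ynv htef jhp oyp
Hunk 3: at line 3 remove [txff] add [nkrm,nnkt] -> 14 lines: gnnsj ifjjh nqof nkrm nnkt uiifh clqb zrol dup ljx ynv htef jhp oyp
Hunk 4: at line 7 remove [dup,ljx,ynv] add [gpvg,csu] -> 13 lines: gnnsj ifjjh nqof nkrm nnkt uiifh clqb zrol gpvg csu htef jhp oyp
Hunk 5: at line 8 remove [gpvg] add [ckbdg,ojugu,iexzv] -> 15 lines: gnnsj ifjjh nqof nkrm nnkt uiifh clqb zrol ckbdg ojugu iexzv csu htef jhp oyp
Hunk 6: at line 9 remove [ojugu,iexzv] add [xwmw] -> 14 lines: gnnsj ifjjh nqof nkrm nnkt uiifh clqb zrol ckbdg xwmw csu htef jhp oyp

Answer: gnnsj
ifjjh
nqof
nkrm
nnkt
uiifh
clqb
zrol
ckbdg
xwmw
csu
htef
jhp
oyp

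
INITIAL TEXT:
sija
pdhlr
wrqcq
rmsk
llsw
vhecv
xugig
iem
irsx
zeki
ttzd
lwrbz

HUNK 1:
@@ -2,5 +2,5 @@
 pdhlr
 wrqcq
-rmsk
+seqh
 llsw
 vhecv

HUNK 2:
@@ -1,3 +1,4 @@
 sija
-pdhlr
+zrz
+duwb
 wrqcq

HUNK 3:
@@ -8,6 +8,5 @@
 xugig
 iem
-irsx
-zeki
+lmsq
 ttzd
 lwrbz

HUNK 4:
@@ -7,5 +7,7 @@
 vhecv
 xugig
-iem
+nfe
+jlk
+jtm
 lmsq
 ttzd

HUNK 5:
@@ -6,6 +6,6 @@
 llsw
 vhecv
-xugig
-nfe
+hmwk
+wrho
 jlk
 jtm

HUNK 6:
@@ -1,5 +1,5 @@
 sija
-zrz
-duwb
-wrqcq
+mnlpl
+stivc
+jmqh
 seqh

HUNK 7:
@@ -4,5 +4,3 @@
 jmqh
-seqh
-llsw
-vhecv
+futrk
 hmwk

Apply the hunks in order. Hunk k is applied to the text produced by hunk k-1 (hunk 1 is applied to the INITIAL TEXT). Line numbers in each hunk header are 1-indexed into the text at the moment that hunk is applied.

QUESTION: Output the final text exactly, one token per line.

Answer: sija
mnlpl
stivc
jmqh
futrk
hmwk
wrho
jlk
jtm
lmsq
ttzd
lwrbz

Derivation:
Hunk 1: at line 2 remove [rmsk] add [seqh] -> 12 lines: sija pdhlr wrqcq seqh llsw vhecv xugig iem irsx zeki ttzd lwrbz
Hunk 2: at line 1 remove [pdhlr] add [zrz,duwb] -> 13 lines: sija zrz duwb wrqcq seqh llsw vhecv xugig iem irsx zeki ttzd lwrbz
Hunk 3: at line 8 remove [irsx,zeki] add [lmsq] -> 12 lines: sija zrz duwb wrqcq seqh llsw vhecv xugig iem lmsq ttzd lwrbz
Hunk 4: at line 7 remove [iem] add [nfe,jlk,jtm] -> 14 lines: sija zrz duwb wrqcq seqh llsw vhecv xugig nfe jlk jtm lmsq ttzd lwrbz
Hunk 5: at line 6 remove [xugig,nfe] add [hmwk,wrho] -> 14 lines: sija zrz duwb wrqcq seqh llsw vhecv hmwk wrho jlk jtm lmsq ttzd lwrbz
Hunk 6: at line 1 remove [zrz,duwb,wrqcq] add [mnlpl,stivc,jmqh] -> 14 lines: sija mnlpl stivc jmqh seqh llsw vhecv hmwk wrho jlk jtm lmsq ttzd lwrbz
Hunk 7: at line 4 remove [seqh,llsw,vhecv] add [futrk] -> 12 lines: sija mnlpl stivc jmqh futrk hmwk wrho jlk jtm lmsq ttzd lwrbz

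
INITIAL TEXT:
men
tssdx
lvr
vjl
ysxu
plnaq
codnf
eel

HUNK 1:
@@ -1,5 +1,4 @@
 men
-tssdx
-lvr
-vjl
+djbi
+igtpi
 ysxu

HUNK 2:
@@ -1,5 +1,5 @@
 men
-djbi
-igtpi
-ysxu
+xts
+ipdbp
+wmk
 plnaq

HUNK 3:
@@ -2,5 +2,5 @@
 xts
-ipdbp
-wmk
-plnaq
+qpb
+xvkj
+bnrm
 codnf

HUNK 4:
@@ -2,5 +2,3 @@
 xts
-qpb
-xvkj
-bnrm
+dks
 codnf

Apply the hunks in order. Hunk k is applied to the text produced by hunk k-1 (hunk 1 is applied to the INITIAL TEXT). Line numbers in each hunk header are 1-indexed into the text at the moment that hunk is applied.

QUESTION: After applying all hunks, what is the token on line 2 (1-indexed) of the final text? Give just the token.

Answer: xts

Derivation:
Hunk 1: at line 1 remove [tssdx,lvr,vjl] add [djbi,igtpi] -> 7 lines: men djbi igtpi ysxu plnaq codnf eel
Hunk 2: at line 1 remove [djbi,igtpi,ysxu] add [xts,ipdbp,wmk] -> 7 lines: men xts ipdbp wmk plnaq codnf eel
Hunk 3: at line 2 remove [ipdbp,wmk,plnaq] add [qpb,xvkj,bnrm] -> 7 lines: men xts qpb xvkj bnrm codnf eel
Hunk 4: at line 2 remove [qpb,xvkj,bnrm] add [dks] -> 5 lines: men xts dks codnf eel
Final line 2: xts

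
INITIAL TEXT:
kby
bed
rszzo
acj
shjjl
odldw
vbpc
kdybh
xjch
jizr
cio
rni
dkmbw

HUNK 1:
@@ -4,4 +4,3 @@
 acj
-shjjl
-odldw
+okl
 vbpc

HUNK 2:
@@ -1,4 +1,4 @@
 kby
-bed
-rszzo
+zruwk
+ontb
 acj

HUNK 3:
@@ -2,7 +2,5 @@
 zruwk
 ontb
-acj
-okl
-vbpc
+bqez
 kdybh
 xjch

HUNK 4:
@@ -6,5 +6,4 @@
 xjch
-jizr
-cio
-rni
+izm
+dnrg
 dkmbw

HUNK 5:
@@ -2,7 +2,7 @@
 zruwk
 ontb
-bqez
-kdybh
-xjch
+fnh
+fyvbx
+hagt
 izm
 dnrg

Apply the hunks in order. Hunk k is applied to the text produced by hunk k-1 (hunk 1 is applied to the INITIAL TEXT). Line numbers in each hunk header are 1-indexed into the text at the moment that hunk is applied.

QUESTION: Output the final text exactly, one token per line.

Answer: kby
zruwk
ontb
fnh
fyvbx
hagt
izm
dnrg
dkmbw

Derivation:
Hunk 1: at line 4 remove [shjjl,odldw] add [okl] -> 12 lines: kby bed rszzo acj okl vbpc kdybh xjch jizr cio rni dkmbw
Hunk 2: at line 1 remove [bed,rszzo] add [zruwk,ontb] -> 12 lines: kby zruwk ontb acj okl vbpc kdybh xjch jizr cio rni dkmbw
Hunk 3: at line 2 remove [acj,okl,vbpc] add [bqez] -> 10 lines: kby zruwk ontb bqez kdybh xjch jizr cio rni dkmbw
Hunk 4: at line 6 remove [jizr,cio,rni] add [izm,dnrg] -> 9 lines: kby zruwk ontb bqez kdybh xjch izm dnrg dkmbw
Hunk 5: at line 2 remove [bqez,kdybh,xjch] add [fnh,fyvbx,hagt] -> 9 lines: kby zruwk ontb fnh fyvbx hagt izm dnrg dkmbw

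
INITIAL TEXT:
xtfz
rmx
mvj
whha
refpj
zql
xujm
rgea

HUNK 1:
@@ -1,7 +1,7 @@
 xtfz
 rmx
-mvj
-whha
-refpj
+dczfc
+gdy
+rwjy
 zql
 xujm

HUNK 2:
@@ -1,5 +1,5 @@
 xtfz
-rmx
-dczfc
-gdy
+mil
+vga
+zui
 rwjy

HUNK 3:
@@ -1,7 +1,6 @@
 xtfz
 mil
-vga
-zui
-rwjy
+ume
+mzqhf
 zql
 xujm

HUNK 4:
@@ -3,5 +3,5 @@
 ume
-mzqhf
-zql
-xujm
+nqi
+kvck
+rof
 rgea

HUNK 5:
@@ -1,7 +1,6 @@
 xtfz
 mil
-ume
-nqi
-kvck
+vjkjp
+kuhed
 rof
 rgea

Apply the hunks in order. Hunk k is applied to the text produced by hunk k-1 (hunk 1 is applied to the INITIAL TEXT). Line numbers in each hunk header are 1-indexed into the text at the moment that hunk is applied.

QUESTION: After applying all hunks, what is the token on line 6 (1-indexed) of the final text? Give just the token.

Hunk 1: at line 1 remove [mvj,whha,refpj] add [dczfc,gdy,rwjy] -> 8 lines: xtfz rmx dczfc gdy rwjy zql xujm rgea
Hunk 2: at line 1 remove [rmx,dczfc,gdy] add [mil,vga,zui] -> 8 lines: xtfz mil vga zui rwjy zql xujm rgea
Hunk 3: at line 1 remove [vga,zui,rwjy] add [ume,mzqhf] -> 7 lines: xtfz mil ume mzqhf zql xujm rgea
Hunk 4: at line 3 remove [mzqhf,zql,xujm] add [nqi,kvck,rof] -> 7 lines: xtfz mil ume nqi kvck rof rgea
Hunk 5: at line 1 remove [ume,nqi,kvck] add [vjkjp,kuhed] -> 6 lines: xtfz mil vjkjp kuhed rof rgea
Final line 6: rgea

Answer: rgea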